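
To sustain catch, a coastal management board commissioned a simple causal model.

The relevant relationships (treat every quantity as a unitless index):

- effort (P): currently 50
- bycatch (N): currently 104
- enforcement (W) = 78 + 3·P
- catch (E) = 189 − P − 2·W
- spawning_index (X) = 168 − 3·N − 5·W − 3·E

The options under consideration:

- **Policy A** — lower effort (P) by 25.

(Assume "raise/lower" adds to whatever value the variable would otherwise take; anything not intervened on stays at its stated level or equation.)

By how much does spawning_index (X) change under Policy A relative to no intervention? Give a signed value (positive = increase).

-150

Baseline:
  P = 50
  N = 104
  W = 78 + 3·50 = 228
  E = 189 − 50 − 2·228 = -317
  X = 168 − 3·104 − 5·228 − 3·(-317) = -333
Policy A (P − 25):
  P = 50 − 25 = 25
  N = 104
  W = 78 + 3·25 = 153
  E = 189 − 25 − 2·153 = -142
  X = 168 − 3·104 − 5·153 − 3·(-142) = -483
Change in X: -483 − (-333) = -150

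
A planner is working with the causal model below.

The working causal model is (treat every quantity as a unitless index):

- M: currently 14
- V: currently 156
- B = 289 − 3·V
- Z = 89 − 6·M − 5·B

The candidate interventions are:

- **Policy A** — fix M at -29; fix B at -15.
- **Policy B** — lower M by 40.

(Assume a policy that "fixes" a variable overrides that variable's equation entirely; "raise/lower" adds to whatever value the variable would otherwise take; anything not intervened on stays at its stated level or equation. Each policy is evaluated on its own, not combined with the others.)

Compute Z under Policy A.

Policy A (M := -29, B := -15):
  M = -29
  V = 156
  B = -15
  Z = 89 − 6·(-29) − 5·(-15) = 338

338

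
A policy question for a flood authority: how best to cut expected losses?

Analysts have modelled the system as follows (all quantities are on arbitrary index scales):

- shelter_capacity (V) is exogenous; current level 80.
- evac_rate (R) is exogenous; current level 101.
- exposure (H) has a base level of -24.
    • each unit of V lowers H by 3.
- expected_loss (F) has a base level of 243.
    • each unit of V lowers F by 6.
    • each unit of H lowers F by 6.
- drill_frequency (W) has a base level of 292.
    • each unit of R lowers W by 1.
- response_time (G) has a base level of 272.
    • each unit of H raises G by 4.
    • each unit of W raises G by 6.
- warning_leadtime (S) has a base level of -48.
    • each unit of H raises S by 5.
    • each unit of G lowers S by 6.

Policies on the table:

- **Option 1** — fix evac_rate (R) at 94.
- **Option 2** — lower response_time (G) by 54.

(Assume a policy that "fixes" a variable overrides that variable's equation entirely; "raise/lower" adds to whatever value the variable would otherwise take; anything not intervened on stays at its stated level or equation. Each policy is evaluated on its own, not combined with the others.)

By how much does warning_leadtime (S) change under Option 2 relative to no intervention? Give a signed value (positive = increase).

324

Baseline:
  V = 80
  R = 101
  H = -24 − 3·80 = -264
  W = 292 − 101 = 191
  G = 272 + 4·(-264) + 6·191 = 362
  S = -48 + 5·(-264) − 6·362 = -3540
Option 2 (G − 54):
  V = 80
  R = 101
  H = -24 − 3·80 = -264
  W = 292 − 101 = 191
  G = 272 + 4·(-264) + 6·191 (−54 from intervention) = 308
  S = -48 + 5·(-264) − 6·308 = -3216
Change in S: -3216 − (-3540) = 324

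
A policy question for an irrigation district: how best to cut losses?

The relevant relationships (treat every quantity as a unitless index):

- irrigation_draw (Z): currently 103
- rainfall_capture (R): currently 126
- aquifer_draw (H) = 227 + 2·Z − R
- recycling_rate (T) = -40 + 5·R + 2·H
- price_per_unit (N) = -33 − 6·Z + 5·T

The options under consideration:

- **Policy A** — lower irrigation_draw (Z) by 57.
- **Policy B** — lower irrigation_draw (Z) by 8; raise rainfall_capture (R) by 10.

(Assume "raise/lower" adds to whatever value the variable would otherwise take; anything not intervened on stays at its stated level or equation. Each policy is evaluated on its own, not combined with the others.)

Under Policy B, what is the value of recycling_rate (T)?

1202

Policy B (Z − 8, R + 10):
  Z = 103 − 8 = 95
  R = 126 + 10 = 136
  H = 227 + 2·95 − 136 = 281
  T = -40 + 5·136 + 2·281 = 1202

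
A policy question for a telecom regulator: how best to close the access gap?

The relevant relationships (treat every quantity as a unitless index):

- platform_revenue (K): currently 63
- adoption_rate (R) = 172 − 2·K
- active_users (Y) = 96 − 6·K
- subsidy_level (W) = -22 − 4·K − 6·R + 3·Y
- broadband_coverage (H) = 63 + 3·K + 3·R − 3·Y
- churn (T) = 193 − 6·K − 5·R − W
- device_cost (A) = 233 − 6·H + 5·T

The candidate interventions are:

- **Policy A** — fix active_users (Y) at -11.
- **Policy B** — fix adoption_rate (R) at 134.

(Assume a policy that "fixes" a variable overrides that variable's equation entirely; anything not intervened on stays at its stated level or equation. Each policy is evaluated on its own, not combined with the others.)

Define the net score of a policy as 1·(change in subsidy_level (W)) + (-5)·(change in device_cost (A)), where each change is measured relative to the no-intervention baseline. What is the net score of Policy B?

Baseline:
  K = 63
  R = 172 − 2·63 = 46
  Y = 96 − 6·63 = -282
  W = -22 − 4·63 − 6·46 + 3·(-282) = -1396
  H = 63 + 3·63 + 3·46 − 3·(-282) = 1236
  T = 193 − 6·63 − 5·46 − (-1396) = 981
  A = 233 − 6·1236 + 5·981 = -2278
Policy B (R := 134):
  K = 63
  R = 134
  Y = 96 − 6·63 = -282
  W = -22 − 4·63 − 6·134 + 3·(-282) = -1924
  H = 63 + 3·63 + 3·134 − 3·(-282) = 1500
  T = 193 − 6·63 − 5·134 − (-1924) = 1069
  A = 233 − 6·1500 + 5·1069 = -3422
ΔW = -1924 − (-1396) = -528; ΔA = -3422 − (-2278) = -1144
Score = 1·(-528) + (-5)·(-1144) = 5192

5192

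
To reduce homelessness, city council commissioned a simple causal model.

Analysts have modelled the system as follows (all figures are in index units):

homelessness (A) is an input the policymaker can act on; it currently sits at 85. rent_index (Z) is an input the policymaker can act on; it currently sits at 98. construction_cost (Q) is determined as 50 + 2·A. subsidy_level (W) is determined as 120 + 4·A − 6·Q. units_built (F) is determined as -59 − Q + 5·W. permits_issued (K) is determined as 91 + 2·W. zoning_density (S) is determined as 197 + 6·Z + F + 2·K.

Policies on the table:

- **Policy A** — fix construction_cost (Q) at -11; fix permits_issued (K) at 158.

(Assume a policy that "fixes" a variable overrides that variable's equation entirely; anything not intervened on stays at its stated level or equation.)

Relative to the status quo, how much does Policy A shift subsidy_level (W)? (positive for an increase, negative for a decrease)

1386

Baseline:
  A = 85
  Q = 50 + 2·85 = 220
  W = 120 + 4·85 − 6·220 = -860
Policy A (Q := -11, K := 158):
  A = 85
  Q = -11
  W = 120 + 4·85 − 6·(-11) = 526
Change in W: 526 − (-860) = 1386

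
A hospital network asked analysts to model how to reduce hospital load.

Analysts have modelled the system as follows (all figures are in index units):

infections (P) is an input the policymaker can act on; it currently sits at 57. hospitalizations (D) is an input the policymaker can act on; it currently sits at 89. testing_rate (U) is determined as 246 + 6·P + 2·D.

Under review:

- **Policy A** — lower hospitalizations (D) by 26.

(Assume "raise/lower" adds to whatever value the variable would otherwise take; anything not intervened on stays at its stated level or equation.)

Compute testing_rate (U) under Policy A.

Policy A (D − 26):
  P = 57
  D = 89 − 26 = 63
  U = 246 + 6·57 + 2·63 = 714

714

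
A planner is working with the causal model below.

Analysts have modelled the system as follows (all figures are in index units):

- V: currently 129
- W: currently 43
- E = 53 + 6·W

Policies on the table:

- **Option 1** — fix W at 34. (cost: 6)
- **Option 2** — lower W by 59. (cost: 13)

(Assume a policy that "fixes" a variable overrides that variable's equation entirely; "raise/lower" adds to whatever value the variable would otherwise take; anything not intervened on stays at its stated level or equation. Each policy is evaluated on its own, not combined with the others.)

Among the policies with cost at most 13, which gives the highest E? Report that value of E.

257

Option 1 (W := 34):
  W = 34
  E = 53 + 6·34 = 257
Option 2 (W − 59):
  W = 43 − 59 = -16
  E = 53 + 6·(-16) = -43
Comparing — Option 1: E=257, Option 2: E=-43. Highest is 257 (Option 1).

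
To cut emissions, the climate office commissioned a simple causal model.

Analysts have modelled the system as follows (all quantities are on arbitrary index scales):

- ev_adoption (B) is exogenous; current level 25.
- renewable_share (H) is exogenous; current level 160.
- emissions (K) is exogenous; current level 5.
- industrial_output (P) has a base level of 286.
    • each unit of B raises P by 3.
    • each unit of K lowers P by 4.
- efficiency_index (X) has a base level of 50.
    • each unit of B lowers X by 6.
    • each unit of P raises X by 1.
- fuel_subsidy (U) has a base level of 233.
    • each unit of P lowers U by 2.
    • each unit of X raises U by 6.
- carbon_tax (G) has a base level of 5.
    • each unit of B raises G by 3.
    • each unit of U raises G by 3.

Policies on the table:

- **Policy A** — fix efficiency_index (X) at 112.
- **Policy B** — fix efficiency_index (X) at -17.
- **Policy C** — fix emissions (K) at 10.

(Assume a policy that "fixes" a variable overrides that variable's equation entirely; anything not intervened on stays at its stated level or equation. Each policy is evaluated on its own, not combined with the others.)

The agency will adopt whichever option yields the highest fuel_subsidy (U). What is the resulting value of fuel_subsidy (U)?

917

Policy A (X := 112):
  B = 25
  K = 5
  P = 286 + 3·25 − 4·5 = 341
  X = 112
  U = 233 − 2·341 + 6·112 = 223
Policy B (X := -17):
  B = 25
  K = 5
  P = 286 + 3·25 − 4·5 = 341
  X = -17
  U = 233 − 2·341 + 6·(-17) = -551
Policy C (K := 10):
  B = 25
  K = 10
  P = 286 + 3·25 − 4·10 = 321
  X = 50 − 6·25 + 321 = 221
  U = 233 − 2·321 + 6·221 = 917
Comparing — Policy A: U=223, Policy B: U=-551, Policy C: U=917. Highest is 917 (Policy C).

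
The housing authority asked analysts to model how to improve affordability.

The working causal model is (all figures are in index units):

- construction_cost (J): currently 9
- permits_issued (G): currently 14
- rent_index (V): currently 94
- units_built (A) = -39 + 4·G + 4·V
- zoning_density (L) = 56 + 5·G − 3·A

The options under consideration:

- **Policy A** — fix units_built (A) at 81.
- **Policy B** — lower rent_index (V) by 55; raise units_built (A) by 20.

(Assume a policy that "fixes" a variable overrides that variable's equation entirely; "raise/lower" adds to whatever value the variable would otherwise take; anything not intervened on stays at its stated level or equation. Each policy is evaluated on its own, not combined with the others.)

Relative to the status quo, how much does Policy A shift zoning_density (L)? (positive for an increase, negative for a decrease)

936

Baseline:
  G = 14
  V = 94
  A = -39 + 4·14 + 4·94 = 393
  L = 56 + 5·14 − 3·393 = -1053
Policy A (A := 81):
  G = 14
  V = 94
  A = 81
  L = 56 + 5·14 − 3·81 = -117
Change in L: -117 − (-1053) = 936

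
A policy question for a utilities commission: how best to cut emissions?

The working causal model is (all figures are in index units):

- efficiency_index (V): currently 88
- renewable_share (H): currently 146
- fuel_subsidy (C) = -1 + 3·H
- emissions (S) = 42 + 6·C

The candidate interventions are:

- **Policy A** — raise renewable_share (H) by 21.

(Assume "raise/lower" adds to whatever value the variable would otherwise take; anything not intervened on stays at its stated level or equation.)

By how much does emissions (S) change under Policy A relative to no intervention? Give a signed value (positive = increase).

Baseline:
  H = 146
  C = -1 + 3·146 = 437
  S = 42 + 6·437 = 2664
Policy A (H + 21):
  H = 146 + 21 = 167
  C = -1 + 3·167 = 500
  S = 42 + 6·500 = 3042
Change in S: 3042 − 2664 = 378

378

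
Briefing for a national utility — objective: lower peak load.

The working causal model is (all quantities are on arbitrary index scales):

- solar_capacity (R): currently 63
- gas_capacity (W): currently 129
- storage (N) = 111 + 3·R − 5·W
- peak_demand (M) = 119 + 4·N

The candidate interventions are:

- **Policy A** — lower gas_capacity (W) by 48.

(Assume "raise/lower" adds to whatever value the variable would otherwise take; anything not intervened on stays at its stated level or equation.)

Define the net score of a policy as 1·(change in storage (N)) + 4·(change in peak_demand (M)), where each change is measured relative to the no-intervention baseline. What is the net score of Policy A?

Baseline:
  R = 63
  W = 129
  N = 111 + 3·63 − 5·129 = -345
  M = 119 + 4·(-345) = -1261
Policy A (W − 48):
  R = 63
  W = 129 − 48 = 81
  N = 111 + 3·63 − 5·81 = -105
  M = 119 + 4·(-105) = -301
ΔN = -105 − (-345) = 240; ΔM = -301 − (-1261) = 960
Score = 1·240 + 4·960 = 4080

4080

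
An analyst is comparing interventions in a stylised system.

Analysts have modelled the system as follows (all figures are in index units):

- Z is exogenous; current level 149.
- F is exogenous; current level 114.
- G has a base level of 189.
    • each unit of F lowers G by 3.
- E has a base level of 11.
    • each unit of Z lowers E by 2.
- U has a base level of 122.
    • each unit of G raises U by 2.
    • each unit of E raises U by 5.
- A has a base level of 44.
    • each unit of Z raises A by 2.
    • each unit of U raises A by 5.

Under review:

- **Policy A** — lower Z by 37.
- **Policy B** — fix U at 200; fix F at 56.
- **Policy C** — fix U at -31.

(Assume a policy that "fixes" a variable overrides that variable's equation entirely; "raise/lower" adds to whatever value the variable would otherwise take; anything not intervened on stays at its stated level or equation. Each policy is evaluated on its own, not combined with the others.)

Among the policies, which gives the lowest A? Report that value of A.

-5977

Policy A (Z − 37):
  Z = 149 − 37 = 112
  F = 114
  G = 189 − 3·114 = -153
  E = 11 − 2·112 = -213
  U = 122 + 2·(-153) + 5·(-213) = -1249
  A = 44 + 2·112 + 5·(-1249) = -5977
Policy B (U := 200, F := 56):
  Z = 149
  F = 56
  G = 189 − 3·56 = 21
  E = 11 − 2·149 = -287
  U = 200
  A = 44 + 2·149 + 5·200 = 1342
Policy C (U := -31):
  Z = 149
  F = 114
  G = 189 − 3·114 = -153
  E = 11 − 2·149 = -287
  U = -31
  A = 44 + 2·149 + 5·(-31) = 187
Comparing — Policy A: A=-5977, Policy B: A=1342, Policy C: A=187. Lowest is -5977 (Policy A).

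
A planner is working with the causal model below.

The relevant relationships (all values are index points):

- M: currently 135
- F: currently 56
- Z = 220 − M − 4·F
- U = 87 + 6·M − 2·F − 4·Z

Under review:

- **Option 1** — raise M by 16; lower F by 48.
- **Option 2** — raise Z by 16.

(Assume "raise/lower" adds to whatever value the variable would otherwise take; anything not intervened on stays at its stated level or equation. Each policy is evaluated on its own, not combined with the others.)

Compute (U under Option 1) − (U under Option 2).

Option 1 (M + 16, F − 48):
  M = 135 + 16 = 151
  F = 56 − 48 = 8
  Z = 220 − 151 − 4·8 = 37
  U = 87 + 6·151 − 2·8 − 4·37 = 829
Option 2 (Z + 16):
  M = 135
  F = 56
  Z = 220 − 135 − 4·56 (+16 from intervention) = -123
  U = 87 + 6·135 − 2·56 − 4·(-123) = 1277
U: 829 − 1277 = -448

-448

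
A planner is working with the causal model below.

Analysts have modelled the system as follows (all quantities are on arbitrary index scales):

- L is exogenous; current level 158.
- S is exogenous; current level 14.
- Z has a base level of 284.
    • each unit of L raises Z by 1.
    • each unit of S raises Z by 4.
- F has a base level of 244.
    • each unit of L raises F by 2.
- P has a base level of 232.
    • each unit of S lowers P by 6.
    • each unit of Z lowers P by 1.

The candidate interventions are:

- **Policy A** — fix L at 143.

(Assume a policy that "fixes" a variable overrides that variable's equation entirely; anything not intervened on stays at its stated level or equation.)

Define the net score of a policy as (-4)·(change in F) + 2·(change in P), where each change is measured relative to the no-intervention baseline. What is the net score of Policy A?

150

Baseline:
  L = 158
  S = 14
  Z = 284 + 158 + 4·14 = 498
  F = 244 + 2·158 = 560
  P = 232 − 6·14 − 498 = -350
Policy A (L := 143):
  L = 143
  S = 14
  Z = 284 + 143 + 4·14 = 483
  F = 244 + 2·143 = 530
  P = 232 − 6·14 − 483 = -335
ΔF = 530 − 560 = -30; ΔP = -335 − (-350) = 15
Score = (-4)·(-30) + 2·15 = 150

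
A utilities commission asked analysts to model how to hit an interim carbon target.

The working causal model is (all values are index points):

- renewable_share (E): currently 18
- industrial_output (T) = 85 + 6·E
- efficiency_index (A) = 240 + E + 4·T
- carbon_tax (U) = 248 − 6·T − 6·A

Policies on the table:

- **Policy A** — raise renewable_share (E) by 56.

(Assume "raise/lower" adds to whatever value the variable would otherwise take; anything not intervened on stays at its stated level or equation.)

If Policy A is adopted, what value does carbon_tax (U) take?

-17506

Policy A (E + 56):
  E = 18 + 56 = 74
  T = 85 + 6·74 = 529
  A = 240 + 74 + 4·529 = 2430
  U = 248 − 6·529 − 6·2430 = -17506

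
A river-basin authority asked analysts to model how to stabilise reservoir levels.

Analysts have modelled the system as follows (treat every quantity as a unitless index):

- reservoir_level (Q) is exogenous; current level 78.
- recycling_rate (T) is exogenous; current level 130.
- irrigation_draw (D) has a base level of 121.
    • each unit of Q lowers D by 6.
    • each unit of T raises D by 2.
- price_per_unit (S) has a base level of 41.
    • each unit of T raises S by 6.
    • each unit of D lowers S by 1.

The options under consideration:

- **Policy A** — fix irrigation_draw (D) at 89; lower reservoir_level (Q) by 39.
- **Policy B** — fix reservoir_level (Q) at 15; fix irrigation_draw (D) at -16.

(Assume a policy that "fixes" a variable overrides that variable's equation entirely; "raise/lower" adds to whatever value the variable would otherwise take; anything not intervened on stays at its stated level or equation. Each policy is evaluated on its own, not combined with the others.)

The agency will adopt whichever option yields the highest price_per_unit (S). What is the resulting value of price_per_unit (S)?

837

Policy A (D := 89, Q − 39):
  Q = 78 − 39 = 39
  T = 130
  D = 89
  S = 41 + 6·130 − 89 = 732
Policy B (Q := 15, D := -16):
  Q = 15
  T = 130
  D = -16
  S = 41 + 6·130 − (-16) = 837
Comparing — Policy A: S=732, Policy B: S=837. Highest is 837 (Policy B).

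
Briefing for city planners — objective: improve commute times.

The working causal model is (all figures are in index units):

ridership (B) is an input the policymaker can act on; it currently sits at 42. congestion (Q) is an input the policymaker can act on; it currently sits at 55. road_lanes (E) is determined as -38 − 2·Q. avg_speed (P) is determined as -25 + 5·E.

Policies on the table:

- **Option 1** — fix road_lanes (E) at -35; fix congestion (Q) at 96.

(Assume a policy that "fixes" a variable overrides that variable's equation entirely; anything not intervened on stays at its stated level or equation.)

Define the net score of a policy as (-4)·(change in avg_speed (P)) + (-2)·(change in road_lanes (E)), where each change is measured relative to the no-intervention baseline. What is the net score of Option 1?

Baseline:
  Q = 55
  E = -38 − 2·55 = -148
  P = -25 + 5·(-148) = -765
Option 1 (E := -35, Q := 96):
  Q = 96
  E = -35
  P = -25 + 5·(-35) = -200
ΔP = -200 − (-765) = 565; ΔE = -35 − (-148) = 113
Score = (-4)·565 + (-2)·113 = -2486

-2486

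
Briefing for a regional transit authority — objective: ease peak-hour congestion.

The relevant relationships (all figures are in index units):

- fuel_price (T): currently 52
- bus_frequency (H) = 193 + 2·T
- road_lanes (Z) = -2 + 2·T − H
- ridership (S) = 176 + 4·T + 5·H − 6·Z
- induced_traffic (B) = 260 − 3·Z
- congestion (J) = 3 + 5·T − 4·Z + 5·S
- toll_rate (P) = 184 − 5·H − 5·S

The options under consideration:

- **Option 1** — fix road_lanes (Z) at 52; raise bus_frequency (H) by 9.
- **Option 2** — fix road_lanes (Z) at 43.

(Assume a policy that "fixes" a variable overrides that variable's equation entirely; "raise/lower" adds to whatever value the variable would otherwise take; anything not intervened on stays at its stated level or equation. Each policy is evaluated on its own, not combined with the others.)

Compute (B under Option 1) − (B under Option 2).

-27

Option 1 (Z := 52, H + 9):
  T = 52
  H = 193 + 2·52 (+9 from intervention) = 306
  Z = 52
  B = 260 − 3·52 = 104
Option 2 (Z := 43):
  T = 52
  H = 193 + 2·52 = 297
  Z = 43
  B = 260 − 3·43 = 131
B: 104 − 131 = -27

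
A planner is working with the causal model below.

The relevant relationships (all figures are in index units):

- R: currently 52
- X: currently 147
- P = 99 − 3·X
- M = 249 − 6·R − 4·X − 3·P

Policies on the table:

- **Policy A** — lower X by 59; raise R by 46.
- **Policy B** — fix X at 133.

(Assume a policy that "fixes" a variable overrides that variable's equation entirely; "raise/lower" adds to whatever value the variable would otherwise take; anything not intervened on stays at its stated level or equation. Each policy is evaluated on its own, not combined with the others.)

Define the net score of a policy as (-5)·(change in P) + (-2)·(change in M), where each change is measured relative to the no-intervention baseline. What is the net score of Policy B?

Baseline:
  R = 52
  X = 147
  P = 99 − 3·147 = -342
  M = 249 − 6·52 − 4·147 − 3·(-342) = 375
Policy B (X := 133):
  R = 52
  X = 133
  P = 99 − 3·133 = -300
  M = 249 − 6·52 − 4·133 − 3·(-300) = 305
ΔP = -300 − (-342) = 42; ΔM = 305 − 375 = -70
Score = (-5)·42 + (-2)·(-70) = -70

-70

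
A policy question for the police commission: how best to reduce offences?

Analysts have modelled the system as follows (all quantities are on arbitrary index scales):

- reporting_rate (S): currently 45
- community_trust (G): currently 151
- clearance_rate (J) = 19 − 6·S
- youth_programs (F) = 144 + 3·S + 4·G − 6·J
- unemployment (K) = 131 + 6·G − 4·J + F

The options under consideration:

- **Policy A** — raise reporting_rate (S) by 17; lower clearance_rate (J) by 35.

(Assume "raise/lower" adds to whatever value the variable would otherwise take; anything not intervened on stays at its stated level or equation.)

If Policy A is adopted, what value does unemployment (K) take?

Policy A (S + 17, J − 35):
  S = 45 + 17 = 62
  G = 151
  J = 19 − 6·62 (−35 from intervention) = -388
  F = 144 + 3·62 + 4·151 − 6·(-388) = 3262
  K = 131 + 6·151 − 4·(-388) + 3262 = 5851

5851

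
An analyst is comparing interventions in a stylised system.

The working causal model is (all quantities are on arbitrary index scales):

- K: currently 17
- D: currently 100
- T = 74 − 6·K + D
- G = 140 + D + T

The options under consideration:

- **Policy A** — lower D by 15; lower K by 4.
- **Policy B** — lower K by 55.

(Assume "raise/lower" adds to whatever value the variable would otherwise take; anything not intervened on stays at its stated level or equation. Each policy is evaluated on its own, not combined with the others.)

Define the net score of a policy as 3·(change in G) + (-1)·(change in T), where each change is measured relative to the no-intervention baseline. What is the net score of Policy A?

Baseline:
  K = 17
  D = 100
  T = 74 − 6·17 + 100 = 72
  G = 140 + 100 + 72 = 312
Policy A (D − 15, K − 4):
  K = 17 − 4 = 13
  D = 100 − 15 = 85
  T = 74 − 6·13 + 85 = 81
  G = 140 + 85 + 81 = 306
ΔG = 306 − 312 = -6; ΔT = 81 − 72 = 9
Score = 3·(-6) + (-1)·9 = -27

-27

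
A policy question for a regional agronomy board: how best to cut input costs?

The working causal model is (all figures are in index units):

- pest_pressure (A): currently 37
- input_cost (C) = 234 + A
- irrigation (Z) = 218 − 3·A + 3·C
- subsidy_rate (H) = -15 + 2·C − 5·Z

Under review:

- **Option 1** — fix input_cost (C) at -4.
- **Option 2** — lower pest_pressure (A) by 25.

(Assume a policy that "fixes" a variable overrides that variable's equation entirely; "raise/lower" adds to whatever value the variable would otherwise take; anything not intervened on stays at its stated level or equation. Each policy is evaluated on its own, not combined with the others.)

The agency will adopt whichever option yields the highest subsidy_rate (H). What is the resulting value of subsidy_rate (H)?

Option 1 (C := -4):
  A = 37
  C = -4
  Z = 218 − 3·37 + 3·(-4) = 95
  H = -15 + 2·(-4) − 5·95 = -498
Option 2 (A − 25):
  A = 37 − 25 = 12
  C = 234 + 12 = 246
  Z = 218 − 3·12 + 3·246 = 920
  H = -15 + 2·246 − 5·920 = -4123
Comparing — Option 1: H=-498, Option 2: H=-4123. Highest is -498 (Option 1).

-498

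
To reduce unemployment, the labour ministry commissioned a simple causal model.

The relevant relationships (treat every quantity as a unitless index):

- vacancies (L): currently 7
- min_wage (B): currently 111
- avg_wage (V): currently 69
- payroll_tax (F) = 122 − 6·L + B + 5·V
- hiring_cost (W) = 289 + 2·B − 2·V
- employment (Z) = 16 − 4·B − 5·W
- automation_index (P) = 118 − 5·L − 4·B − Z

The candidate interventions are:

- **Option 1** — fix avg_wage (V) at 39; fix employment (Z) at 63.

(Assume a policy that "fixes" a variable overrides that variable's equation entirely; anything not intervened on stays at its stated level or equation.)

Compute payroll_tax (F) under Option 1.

Option 1 (V := 39, Z := 63):
  L = 7
  B = 111
  V = 39
  F = 122 − 6·7 + 111 + 5·39 = 386

386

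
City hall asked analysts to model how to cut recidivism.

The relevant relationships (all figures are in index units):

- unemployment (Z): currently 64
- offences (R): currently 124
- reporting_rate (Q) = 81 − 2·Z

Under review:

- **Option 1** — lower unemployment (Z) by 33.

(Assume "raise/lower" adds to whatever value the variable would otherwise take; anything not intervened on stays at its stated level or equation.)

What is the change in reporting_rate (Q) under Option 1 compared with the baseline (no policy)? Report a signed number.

66

Baseline:
  Z = 64
  Q = 81 − 2·64 = -47
Option 1 (Z − 33):
  Z = 64 − 33 = 31
  Q = 81 − 2·31 = 19
Change in Q: 19 − (-47) = 66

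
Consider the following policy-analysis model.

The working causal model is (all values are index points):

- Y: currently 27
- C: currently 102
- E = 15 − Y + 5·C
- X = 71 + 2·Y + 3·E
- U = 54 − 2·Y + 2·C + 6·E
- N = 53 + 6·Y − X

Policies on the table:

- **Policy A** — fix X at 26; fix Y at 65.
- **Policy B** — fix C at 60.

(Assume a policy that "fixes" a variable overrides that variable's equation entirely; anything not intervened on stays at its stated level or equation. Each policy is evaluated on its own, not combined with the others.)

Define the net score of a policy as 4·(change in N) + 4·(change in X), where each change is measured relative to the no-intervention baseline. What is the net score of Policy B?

Baseline:
  Y = 27
  C = 102
  E = 15 − 27 + 5·102 = 498
  X = 71 + 2·27 + 3·498 = 1619
  N = 53 + 6·27 − 1619 = -1404
Policy B (C := 60):
  Y = 27
  C = 60
  E = 15 − 27 + 5·60 = 288
  X = 71 + 2·27 + 3·288 = 989
  N = 53 + 6·27 − 989 = -774
ΔN = -774 − (-1404) = 630; ΔX = 989 − 1619 = -630
Score = 4·630 + 4·(-630) = 0

0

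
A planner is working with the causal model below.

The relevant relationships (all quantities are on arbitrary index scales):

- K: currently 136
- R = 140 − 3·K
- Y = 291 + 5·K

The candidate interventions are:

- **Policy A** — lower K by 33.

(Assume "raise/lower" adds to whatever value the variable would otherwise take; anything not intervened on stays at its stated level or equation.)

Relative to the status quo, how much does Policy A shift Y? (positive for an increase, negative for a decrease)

-165

Baseline:
  K = 136
  Y = 291 + 5·136 = 971
Policy A (K − 33):
  K = 136 − 33 = 103
  Y = 291 + 5·103 = 806
Change in Y: 806 − 971 = -165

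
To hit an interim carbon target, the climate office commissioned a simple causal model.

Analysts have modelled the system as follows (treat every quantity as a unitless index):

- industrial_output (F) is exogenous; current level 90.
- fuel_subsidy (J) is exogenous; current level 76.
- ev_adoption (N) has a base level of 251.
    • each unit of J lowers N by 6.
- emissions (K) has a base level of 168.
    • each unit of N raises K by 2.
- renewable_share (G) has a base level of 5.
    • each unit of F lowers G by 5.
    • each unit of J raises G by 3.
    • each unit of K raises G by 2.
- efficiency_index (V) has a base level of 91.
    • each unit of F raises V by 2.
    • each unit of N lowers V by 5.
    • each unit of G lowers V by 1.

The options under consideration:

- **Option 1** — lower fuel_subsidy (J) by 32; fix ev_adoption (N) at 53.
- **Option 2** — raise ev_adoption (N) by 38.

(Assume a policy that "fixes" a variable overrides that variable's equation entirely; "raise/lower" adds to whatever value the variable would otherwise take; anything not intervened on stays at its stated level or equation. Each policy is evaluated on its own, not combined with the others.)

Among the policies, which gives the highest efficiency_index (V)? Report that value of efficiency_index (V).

Option 1 (J − 32, N := 53):
  F = 90
  J = 76 − 32 = 44
  N = 53
  K = 168 + 2·53 = 274
  G = 5 − 5·90 + 3·44 + 2·274 = 235
  V = 91 + 2·90 − 5·53 − 235 = -229
Option 2 (N + 38):
  F = 90
  J = 76
  N = 251 − 6·76 (+38 from intervention) = -167
  K = 168 + 2·(-167) = -166
  G = 5 − 5·90 + 3·76 + 2·(-166) = -549
  V = 91 + 2·90 − 5·(-167) − (-549) = 1655
Comparing — Option 1: V=-229, Option 2: V=1655. Highest is 1655 (Option 2).

1655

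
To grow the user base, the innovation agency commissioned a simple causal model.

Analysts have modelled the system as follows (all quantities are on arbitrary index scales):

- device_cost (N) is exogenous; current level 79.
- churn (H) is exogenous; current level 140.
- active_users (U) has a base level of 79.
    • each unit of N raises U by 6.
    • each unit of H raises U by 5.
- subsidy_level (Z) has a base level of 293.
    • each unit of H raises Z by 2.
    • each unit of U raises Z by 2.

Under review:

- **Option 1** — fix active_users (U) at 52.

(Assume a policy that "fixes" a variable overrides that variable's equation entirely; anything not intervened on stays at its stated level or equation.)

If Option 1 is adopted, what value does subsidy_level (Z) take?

677

Option 1 (U := 52):
  N = 79
  H = 140
  U = 52
  Z = 293 + 2·140 + 2·52 = 677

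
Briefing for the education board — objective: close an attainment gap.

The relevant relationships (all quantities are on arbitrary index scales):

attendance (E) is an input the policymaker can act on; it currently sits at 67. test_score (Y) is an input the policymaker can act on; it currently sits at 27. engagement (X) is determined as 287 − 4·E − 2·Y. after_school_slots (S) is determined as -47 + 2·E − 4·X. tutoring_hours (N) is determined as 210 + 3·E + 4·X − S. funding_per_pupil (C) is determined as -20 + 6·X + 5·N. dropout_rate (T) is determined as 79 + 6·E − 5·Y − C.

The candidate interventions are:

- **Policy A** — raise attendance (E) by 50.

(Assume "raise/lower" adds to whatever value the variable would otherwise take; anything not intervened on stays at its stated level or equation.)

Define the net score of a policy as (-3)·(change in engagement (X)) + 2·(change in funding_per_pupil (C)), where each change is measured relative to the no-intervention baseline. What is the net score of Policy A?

-17300

Baseline:
  E = 67
  Y = 27
  X = 287 − 4·67 − 2·27 = -35
  S = -47 + 2·67 − 4·(-35) = 227
  N = 210 + 3·67 + 4·(-35) − 227 = 44
  C = -20 + 6·(-35) + 5·44 = -10
Policy A (E + 50):
  E = 67 + 50 = 117
  Y = 27
  X = 287 − 4·117 − 2·27 = -235
  S = -47 + 2·117 − 4·(-235) = 1127
  N = 210 + 3·117 + 4·(-235) − 1127 = -1506
  C = -20 + 6·(-235) + 5·(-1506) = -8960
ΔX = -235 − (-35) = -200; ΔC = -8960 − (-10) = -8950
Score = (-3)·(-200) + 2·(-8950) = -17300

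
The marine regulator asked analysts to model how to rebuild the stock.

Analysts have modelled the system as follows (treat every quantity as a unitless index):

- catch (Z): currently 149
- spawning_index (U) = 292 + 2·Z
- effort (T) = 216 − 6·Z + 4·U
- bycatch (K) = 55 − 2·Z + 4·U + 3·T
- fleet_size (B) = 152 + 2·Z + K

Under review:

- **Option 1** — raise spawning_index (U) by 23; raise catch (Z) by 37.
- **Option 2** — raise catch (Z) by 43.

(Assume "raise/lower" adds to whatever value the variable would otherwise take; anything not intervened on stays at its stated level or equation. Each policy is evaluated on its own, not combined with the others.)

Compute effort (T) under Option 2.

Option 2 (Z + 43):
  Z = 149 + 43 = 192
  U = 292 + 2·192 = 676
  T = 216 − 6·192 + 4·676 = 1768

1768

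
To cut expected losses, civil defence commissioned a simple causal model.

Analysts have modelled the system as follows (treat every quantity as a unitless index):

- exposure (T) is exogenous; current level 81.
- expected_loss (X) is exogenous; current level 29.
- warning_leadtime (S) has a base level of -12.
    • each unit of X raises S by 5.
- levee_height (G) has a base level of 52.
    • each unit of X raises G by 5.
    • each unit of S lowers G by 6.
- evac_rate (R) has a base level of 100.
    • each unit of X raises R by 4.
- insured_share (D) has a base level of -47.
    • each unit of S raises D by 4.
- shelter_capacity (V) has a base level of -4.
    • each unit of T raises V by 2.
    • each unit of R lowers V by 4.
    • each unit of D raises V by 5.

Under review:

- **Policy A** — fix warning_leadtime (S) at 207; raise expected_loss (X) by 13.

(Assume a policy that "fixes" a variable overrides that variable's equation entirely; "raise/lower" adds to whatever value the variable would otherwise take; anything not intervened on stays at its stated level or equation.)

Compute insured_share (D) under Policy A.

Policy A (S := 207, X + 13):
  X = 29 + 13 = 42
  S = 207
  D = -47 + 4·207 = 781

781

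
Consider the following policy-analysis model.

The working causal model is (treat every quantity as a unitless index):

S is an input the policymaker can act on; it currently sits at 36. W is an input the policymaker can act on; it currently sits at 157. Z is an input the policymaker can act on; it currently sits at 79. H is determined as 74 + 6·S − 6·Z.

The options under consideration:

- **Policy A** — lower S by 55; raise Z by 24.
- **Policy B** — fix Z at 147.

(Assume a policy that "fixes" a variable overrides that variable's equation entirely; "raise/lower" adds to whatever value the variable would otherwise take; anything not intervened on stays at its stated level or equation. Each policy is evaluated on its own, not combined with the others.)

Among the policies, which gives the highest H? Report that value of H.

Policy A (S − 55, Z + 24):
  S = 36 − 55 = -19
  Z = 79 + 24 = 103
  H = 74 + 6·(-19) − 6·103 = -658
Policy B (Z := 147):
  S = 36
  Z = 147
  H = 74 + 6·36 − 6·147 = -592
Comparing — Policy A: H=-658, Policy B: H=-592. Highest is -592 (Policy B).

-592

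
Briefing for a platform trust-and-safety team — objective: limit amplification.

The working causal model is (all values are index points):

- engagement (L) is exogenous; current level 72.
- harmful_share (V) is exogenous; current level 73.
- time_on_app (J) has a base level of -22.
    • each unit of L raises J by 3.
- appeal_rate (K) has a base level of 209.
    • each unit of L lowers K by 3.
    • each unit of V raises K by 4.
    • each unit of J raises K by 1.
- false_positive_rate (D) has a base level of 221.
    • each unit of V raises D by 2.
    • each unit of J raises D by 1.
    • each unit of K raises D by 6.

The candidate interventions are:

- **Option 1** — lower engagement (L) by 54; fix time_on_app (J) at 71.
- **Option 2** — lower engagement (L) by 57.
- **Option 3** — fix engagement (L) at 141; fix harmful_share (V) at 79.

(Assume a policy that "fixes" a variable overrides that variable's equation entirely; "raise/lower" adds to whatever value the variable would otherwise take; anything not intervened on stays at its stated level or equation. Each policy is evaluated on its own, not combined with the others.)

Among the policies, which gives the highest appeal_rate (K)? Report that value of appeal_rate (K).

Option 1 (L − 54, J := 71):
  L = 72 − 54 = 18
  V = 73
  J = 71
  K = 209 − 3·18 + 4·73 + 71 = 518
Option 2 (L − 57):
  L = 72 − 57 = 15
  V = 73
  J = -22 + 3·15 = 23
  K = 209 − 3·15 + 4·73 + 23 = 479
Option 3 (L := 141, V := 79):
  L = 141
  V = 79
  J = -22 + 3·141 = 401
  K = 209 − 3·141 + 4·79 + 401 = 503
Comparing — Option 1: K=518, Option 2: K=479, Option 3: K=503. Highest is 518 (Option 1).

518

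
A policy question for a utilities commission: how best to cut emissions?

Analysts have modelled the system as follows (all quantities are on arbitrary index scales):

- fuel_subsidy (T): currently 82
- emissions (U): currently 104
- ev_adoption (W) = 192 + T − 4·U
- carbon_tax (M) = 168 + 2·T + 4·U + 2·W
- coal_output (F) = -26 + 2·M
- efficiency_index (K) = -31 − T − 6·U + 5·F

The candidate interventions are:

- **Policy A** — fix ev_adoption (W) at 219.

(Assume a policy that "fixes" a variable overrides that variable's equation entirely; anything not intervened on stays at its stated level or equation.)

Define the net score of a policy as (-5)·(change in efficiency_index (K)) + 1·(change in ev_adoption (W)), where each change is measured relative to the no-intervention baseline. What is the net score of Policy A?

-35739

Baseline:
  T = 82
  U = 104
  W = 192 + 82 − 4·104 = -142
  M = 168 + 2·82 + 4·104 + 2·(-142) = 464
  F = -26 + 2·464 = 902
  K = -31 − 82 − 6·104 + 5·902 = 3773
Policy A (W := 219):
  T = 82
  U = 104
  W = 219
  M = 168 + 2·82 + 4·104 + 2·219 = 1186
  F = -26 + 2·1186 = 2346
  K = -31 − 82 − 6·104 + 5·2346 = 10993
ΔK = 10993 − 3773 = 7220; ΔW = 219 − (-142) = 361
Score = (-5)·7220 + 1·361 = -35739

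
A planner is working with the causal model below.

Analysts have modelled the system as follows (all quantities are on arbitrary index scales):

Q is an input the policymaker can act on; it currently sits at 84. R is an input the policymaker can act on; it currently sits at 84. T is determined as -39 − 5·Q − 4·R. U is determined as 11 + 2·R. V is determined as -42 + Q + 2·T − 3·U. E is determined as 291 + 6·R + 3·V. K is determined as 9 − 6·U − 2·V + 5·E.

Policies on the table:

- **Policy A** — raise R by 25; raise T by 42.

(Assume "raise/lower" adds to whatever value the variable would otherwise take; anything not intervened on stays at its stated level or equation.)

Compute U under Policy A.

229

Policy A (R + 25, T + 42):
  R = 84 + 25 = 109
  U = 11 + 2·109 = 229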